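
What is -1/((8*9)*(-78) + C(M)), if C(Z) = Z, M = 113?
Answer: 1/5503 ≈ 0.00018172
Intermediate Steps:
-1/((8*9)*(-78) + C(M)) = -1/((8*9)*(-78) + 113) = -1/(72*(-78) + 113) = -1/(-5616 + 113) = -1/(-5503) = -1*(-1/5503) = 1/5503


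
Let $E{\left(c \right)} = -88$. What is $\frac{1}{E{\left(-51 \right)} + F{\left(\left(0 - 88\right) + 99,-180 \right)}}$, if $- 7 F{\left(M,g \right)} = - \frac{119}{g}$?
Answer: $- \frac{180}{15857} \approx -0.011351$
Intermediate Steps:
$F{\left(M,g \right)} = \frac{17}{g}$ ($F{\left(M,g \right)} = - \frac{\left(-119\right) \frac{1}{g}}{7} = \frac{17}{g}$)
$\frac{1}{E{\left(-51 \right)} + F{\left(\left(0 - 88\right) + 99,-180 \right)}} = \frac{1}{-88 + \frac{17}{-180}} = \frac{1}{-88 + 17 \left(- \frac{1}{180}\right)} = \frac{1}{-88 - \frac{17}{180}} = \frac{1}{- \frac{15857}{180}} = - \frac{180}{15857}$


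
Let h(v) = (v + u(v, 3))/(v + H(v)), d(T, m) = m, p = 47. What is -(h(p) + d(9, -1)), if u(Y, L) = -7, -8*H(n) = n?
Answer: 9/329 ≈ 0.027356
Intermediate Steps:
H(n) = -n/8
h(v) = 8*(-7 + v)/(7*v) (h(v) = (v - 7)/(v - v/8) = (-7 + v)/((7*v/8)) = (-7 + v)*(8/(7*v)) = 8*(-7 + v)/(7*v))
-(h(p) + d(9, -1)) = -((8/7 - 8/47) - 1) = -(320/329 - 1) = -1*(-9/329) = 9/329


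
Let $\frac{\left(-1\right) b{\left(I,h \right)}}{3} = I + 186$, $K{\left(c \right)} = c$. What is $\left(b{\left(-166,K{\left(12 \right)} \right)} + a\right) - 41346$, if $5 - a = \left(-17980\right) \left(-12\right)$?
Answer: $-257161$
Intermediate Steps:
$b{\left(I,h \right)} = -558 - 3 I$ ($b{\left(I,h \right)} = - 3 \left(I + 186\right) = - 3 \left(186 + I\right) = -558 - 3 I$)
$a = -215755$ ($a = 5 - \left(-17980\right) \left(-12\right) = 5 - 215760 = -215755$)
$\left(b{\left(-166,K{\left(12 \right)} \right)} + a\right) - 41346 = \left(\left(-558 - -498\right) - 215755\right) - 41346 = \left(\left(-558 + 498\right) - 215755\right) - 41346 = \left(-60 - 215755\right) - 41346 = -215815 - 41346 = -257161$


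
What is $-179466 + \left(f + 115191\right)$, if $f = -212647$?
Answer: $-276922$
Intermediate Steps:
$-179466 + \left(f + 115191\right) = -179466 + \left(-212647 + 115191\right) = -179466 - 97456 = -276922$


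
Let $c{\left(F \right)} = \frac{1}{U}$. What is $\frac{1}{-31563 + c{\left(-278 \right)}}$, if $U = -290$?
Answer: $- \frac{290}{9153271} \approx -3.1683 \cdot 10^{-5}$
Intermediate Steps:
$c{\left(F \right)} = - \frac{1}{290}$ ($c{\left(F \right)} = \frac{1}{-290} = - \frac{1}{290}$)
$\frac{1}{-31563 + c{\left(-278 \right)}} = \frac{1}{-31563 - \frac{1}{290}} = \frac{1}{- \frac{9153271}{290}} = - \frac{290}{9153271}$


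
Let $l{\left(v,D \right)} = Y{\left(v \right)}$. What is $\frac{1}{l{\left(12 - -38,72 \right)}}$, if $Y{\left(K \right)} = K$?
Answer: $\frac{1}{50} \approx 0.02$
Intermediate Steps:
$l{\left(v,D \right)} = v$
$\frac{1}{l{\left(12 - -38,72 \right)}} = \frac{1}{12 - -38} = \frac{1}{12 + 38} = \frac{1}{50}$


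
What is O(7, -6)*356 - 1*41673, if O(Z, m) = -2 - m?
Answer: -40249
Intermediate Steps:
O(7, -6)*356 - 1*41673 = (-2 - 1*(-6))*356 - 1*41673 = (-2 + 6)*356 - 41673 = 4*356 - 41673 = 1424 - 41673 = -40249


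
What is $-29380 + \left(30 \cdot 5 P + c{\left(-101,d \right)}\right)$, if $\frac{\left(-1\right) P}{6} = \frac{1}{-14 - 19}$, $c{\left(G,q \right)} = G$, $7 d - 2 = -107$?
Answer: $- \frac{323991}{11} \approx -29454.0$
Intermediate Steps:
$d = -15$ ($d = \frac{2}{7} + \frac{1}{7} \left(-107\right) = \frac{2}{7} - \frac{107}{7} = -15$)
$P = \frac{2}{11}$ ($P = - \frac{6}{-14 - 19} = - \frac{6}{-33} = \left(-6\right) \left(- \frac{1}{33}\right) = \frac{2}{11} \approx 0.18182$)
$-29380 + \left(30 \cdot 5 P + c{\left(-101,d \right)}\right) = -29380 - \left(101 - 30 \cdot 5 \cdot \frac{2}{11}\right) = -29380 + \left(150 \cdot \frac{2}{11} - 101\right) = -29380 + \left(\frac{300}{11} - 101\right) = -29380 - \frac{811}{11} = - \frac{323991}{11}$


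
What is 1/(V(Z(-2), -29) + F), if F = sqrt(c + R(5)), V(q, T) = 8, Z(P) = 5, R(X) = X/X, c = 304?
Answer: -8/241 + sqrt(305)/241 ≈ 0.039271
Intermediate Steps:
R(X) = 1
F = sqrt(305) (F = sqrt(304 + 1) = sqrt(305) ≈ 17.464)
1/(V(Z(-2), -29) + F) = 1/(8 + sqrt(305))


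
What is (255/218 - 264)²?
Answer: 3282946209/47524 ≈ 69080.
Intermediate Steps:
(255/218 - 264)² = (-57297/218)² = 3282946209/47524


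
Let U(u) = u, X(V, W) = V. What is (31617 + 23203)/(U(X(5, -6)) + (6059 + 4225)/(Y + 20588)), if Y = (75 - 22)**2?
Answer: 427541180/42423 ≈ 10078.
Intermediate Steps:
Y = 2809 (Y = 53**2 = 2809)
(31617 + 23203)/(U(X(5, -6)) + (6059 + 4225)/(Y + 20588)) = (31617 + 23203)/(5 + (6059 + 4225)/(2809 + 20588)) = 54820/(5 + 10284/23397) = 54820/(5 + 10284*(1/23397)) = 54820/(5 + 3428/7799) = 54820/(42423/7799) = 54820*(7799/42423) = 427541180/42423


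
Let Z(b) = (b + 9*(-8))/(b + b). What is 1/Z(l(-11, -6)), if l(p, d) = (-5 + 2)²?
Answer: -2/7 ≈ -0.28571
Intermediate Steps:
l(p, d) = 9 (l(p, d) = (-3)² = 9)
Z(b) = (-72 + b)/(2*b) (Z(b) = (b - 72)/((2*b)) = (-72 + b)*(1/(2*b)) = (-72 + b)/(2*b))
1/Z(l(-11, -6)) = 1/((½)*(-72 + 9)/9) = 1/((½)*(⅑)*(-63)) = 1/(-7/2) = -2/7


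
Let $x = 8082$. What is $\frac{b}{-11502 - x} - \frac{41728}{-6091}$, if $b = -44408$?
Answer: $\frac{135961285}{14910768} \approx 9.1183$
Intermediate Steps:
$\frac{b}{-11502 - x} - \frac{41728}{-6091} = - \frac{44408}{-11502 - 8082} - \frac{41728}{-6091} = - \frac{44408}{-11502 - 8082} - - \frac{41728}{6091} = - \frac{44408}{-19584} + \frac{41728}{6091} = \left(-44408\right) \left(- \frac{1}{19584}\right) + \frac{41728}{6091} = \frac{5551}{2448} + \frac{41728}{6091} = \frac{135961285}{14910768}$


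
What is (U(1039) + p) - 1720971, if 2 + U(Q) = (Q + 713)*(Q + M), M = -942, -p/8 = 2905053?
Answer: -24791453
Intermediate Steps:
p = -23240424 (p = -8*2905053 = -23240424)
U(Q) = -2 + (-942 + Q)*(713 + Q) (U(Q) = -2 + (Q + 713)*(Q - 942) = -2 + (713 + Q)*(-942 + Q) = -2 + (-942 + Q)*(713 + Q))
(U(1039) + p) - 1720971 = ((-671648 + 1039² - 229*1039) - 23240424) - 1720971 = ((-671648 + 1079521 - 237931) - 23240424) - 1720971 = (169942 - 23240424) - 1720971 = -23070482 - 1720971 = -24791453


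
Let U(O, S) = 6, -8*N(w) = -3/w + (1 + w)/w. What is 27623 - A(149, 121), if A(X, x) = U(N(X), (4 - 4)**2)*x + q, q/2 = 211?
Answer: 26475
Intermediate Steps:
N(w) = 3/(8*w) - (1 + w)/(8*w) (N(w) = -(-3/w + (1 + w)/w)/8 = 3/(8*w) - (1 + w)/(8*w))
q = 422 (q = 2*211 = 422)
A(X, x) = 422 + 6*x (A(X, x) = 6*x + 422 = 422 + 6*x)
27623 - A(149, 121) = 27623 - (422 + 6*121) = 27623 - (422 + 726) = 27623 - 1*1148 = 27623 - 1148 = 26475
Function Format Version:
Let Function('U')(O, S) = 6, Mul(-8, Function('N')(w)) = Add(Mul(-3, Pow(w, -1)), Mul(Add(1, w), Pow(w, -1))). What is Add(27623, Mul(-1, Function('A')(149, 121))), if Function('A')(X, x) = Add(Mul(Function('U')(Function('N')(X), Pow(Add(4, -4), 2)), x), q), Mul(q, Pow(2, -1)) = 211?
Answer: 26475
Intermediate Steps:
Function('N')(w) = Add(Mul(Rational(3, 8), Pow(w, -1)), Mul(Rational(-1, 8), Pow(w, -1), Add(1, w))) (Function('N')(w) = Mul(Rational(-1, 8), Add(Mul(-3, Pow(w, -1)), Mul(Add(1, w), Pow(w, -1)))) = Mul(Rational(-1, 8), Add(Mul(-3, Pow(w, -1)), Mul(Pow(w, -1), Add(1, w)))) = Add(Mul(Rational(3, 8), Pow(w, -1)), Mul(Rational(-1, 8), Pow(w, -1), Add(1, w))))
q = 422 (q = Mul(2, 211) = 422)
Function('A')(X, x) = Add(422, Mul(6, x)) (Function('A')(X, x) = Add(Mul(6, x), 422) = Add(422, Mul(6, x)))
Add(27623, Mul(-1, Function('A')(149, 121))) = Add(27623, Mul(-1, Add(422, Mul(6, 121)))) = Add(27623, Mul(-1, Add(422, 726))) = Add(27623, Mul(-1, 1148)) = Add(27623, -1148) = 26475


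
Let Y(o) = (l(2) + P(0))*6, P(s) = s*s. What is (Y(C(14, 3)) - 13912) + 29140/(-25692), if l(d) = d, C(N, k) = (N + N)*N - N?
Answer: -89286985/6423 ≈ -13901.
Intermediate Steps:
P(s) = s²
C(N, k) = -N + 2*N² (C(N, k) = (2*N)*N - N = 2*N² - N = -N + 2*N²)
Y(o) = 12 (Y(o) = (2 + 0²)*6 = (2 + 0)*6 = 2*6 = 12)
(Y(C(14, 3)) - 13912) + 29140/(-25692) = (12 - 13912) + 29140/(-25692) = -13900 + 29140*(-1/25692) = -13900 - 7285/6423 = -89286985/6423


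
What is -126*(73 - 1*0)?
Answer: -9198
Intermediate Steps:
-126*(73 - 1*0) = -126*(73 + 0) = -126*73 = -9198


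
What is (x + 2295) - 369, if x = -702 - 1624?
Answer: -400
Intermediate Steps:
x = -2326
(x + 2295) - 369 = (-2326 + 2295) - 369 = -31 - 369 = -400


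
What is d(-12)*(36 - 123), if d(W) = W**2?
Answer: -12528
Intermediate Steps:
d(-12)*(36 - 123) = (-12)**2*(36 - 123) = 144*(-87) = -12528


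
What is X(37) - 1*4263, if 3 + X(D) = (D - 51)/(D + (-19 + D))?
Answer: -234644/55 ≈ -4266.3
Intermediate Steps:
X(D) = -3 + (-51 + D)/(-19 + 2*D) (X(D) = -3 + (D - 51)/(D + (-19 + D)) = -3 + (-51 + D)/(-19 + 2*D))
X(37) - 1*4263 = (6 - 5*37)/(-19 + 2*37) - 1*4263 = (6 - 185)/(-19 + 74) - 4263 = -179/55 - 4263 = -234644/55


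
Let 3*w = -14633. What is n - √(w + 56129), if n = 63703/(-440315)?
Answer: -63703/440315 - √461262/3 ≈ -226.53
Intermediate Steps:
w = -14633/3 (w = (⅓)*(-14633) = -14633/3 ≈ -4877.7)
n = -63703/440315 (n = 63703*(-1/440315) = -63703/440315 ≈ -0.14468)
n - √(w + 56129) = -63703/440315 - √(-14633/3 + 56129) = -63703/440315 - √(153754/3) = -63703/440315 - √461262/3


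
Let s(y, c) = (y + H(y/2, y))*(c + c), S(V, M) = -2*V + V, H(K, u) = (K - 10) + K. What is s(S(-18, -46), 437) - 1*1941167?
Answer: -1918443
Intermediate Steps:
H(K, u) = -10 + 2*K (H(K, u) = (-10 + K) + K = -10 + 2*K)
S(V, M) = -V
s(y, c) = 2*c*(-10 + 2*y) (s(y, c) = (y + (-10 + 2*(y/2)))*(c + c) = (y + (-10 + 2*(y*(½))))*(2*c) = (y + (-10 + 2*(y/2)))*(2*c) = (y + (-10 + y))*(2*c) = (-10 + 2*y)*(2*c) = 2*c*(-10 + 2*y))
s(S(-18, -46), 437) - 1*1941167 = 4*437*(-5 - 1*(-18)) - 1*1941167 = 4*437*(-5 + 18) - 1941167 = 4*437*13 - 1941167 = 22724 - 1941167 = -1918443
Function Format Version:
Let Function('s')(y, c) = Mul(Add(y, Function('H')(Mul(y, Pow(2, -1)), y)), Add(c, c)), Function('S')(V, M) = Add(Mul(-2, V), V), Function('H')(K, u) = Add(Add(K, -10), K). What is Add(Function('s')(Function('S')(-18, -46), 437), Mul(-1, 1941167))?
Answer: -1918443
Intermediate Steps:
Function('H')(K, u) = Add(-10, Mul(2, K)) (Function('H')(K, u) = Add(Add(-10, K), K) = Add(-10, Mul(2, K)))
Function('S')(V, M) = Mul(-1, V)
Function('s')(y, c) = Mul(2, c, Add(-10, Mul(2, y))) (Function('s')(y, c) = Mul(Add(y, Add(-10, Mul(2, Mul(y, Pow(2, -1))))), Add(c, c)) = Mul(Add(y, Add(-10, Mul(2, Mul(y, Rational(1, 2))))), Mul(2, c)) = Mul(Add(y, Add(-10, Mul(2, Mul(Rational(1, 2), y)))), Mul(2, c)) = Mul(Add(y, Add(-10, y)), Mul(2, c)) = Mul(Add(-10, Mul(2, y)), Mul(2, c)) = Mul(2, c, Add(-10, Mul(2, y))))
Add(Function('s')(Function('S')(-18, -46), 437), Mul(-1, 1941167)) = Add(Mul(4, 437, Add(-5, Mul(-1, -18))), Mul(-1, 1941167)) = Add(Mul(4, 437, Add(-5, 18)), -1941167) = Add(Mul(4, 437, 13), -1941167) = Add(22724, -1941167) = -1918443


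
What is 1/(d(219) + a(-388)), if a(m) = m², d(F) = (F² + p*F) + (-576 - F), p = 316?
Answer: 1/266914 ≈ 3.7465e-6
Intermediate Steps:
d(F) = -576 + F² + 315*F (d(F) = (F² + 316*F) + (-576 - F) = -576 + F² + 315*F)
1/(d(219) + a(-388)) = 1/((-576 + 219² + 315*219) + (-388)²) = 1/((-576 + 47961 + 68985) + 150544) = 1/(116370 + 150544) = 1/266914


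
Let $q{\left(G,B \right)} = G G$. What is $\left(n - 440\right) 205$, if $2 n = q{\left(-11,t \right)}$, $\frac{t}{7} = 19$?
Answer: $- \frac{155595}{2} \approx -77798.0$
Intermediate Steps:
$t = 133$ ($t = 7 \cdot 19 = 133$)
$q{\left(G,B \right)} = G^{2}$
$n = \frac{121}{2}$ ($n = \frac{\left(-11\right)^{2}}{2} = \frac{1}{2} \cdot 121 = \frac{121}{2} \approx 60.5$)
$\left(n - 440\right) 205 = \left(\frac{121}{2} - 440\right) 205 = \left(- \frac{759}{2}\right) 205 = - \frac{155595}{2}$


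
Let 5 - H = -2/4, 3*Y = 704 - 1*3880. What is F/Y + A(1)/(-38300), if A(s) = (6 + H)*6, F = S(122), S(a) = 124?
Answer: -1808343/15205100 ≈ -0.11893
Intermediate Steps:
Y = -3176/3 (Y = (704 - 1*3880)/3 = (704 - 3880)/3 = (1/3)*(-3176) = -3176/3 ≈ -1058.7)
H = 11/2 (H = 5 - (-2)/4 = 5 - 1*(-1/2) = 5 + 1/2 = 11/2 ≈ 5.5000)
F = 124
A(s) = 69 (A(s) = (6 + 11/2)*6 = (23/2)*6 = 69)
F/Y + A(1)/(-38300) = 124/(-3176/3) + 69/(-38300) = 124*(-3/3176) + 69*(-1/38300) = -93/794 - 69/38300 = -1808343/15205100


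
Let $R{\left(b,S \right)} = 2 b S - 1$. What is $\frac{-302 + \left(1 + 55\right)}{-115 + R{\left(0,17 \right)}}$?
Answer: $\frac{123}{58} \approx 2.1207$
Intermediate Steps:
$R{\left(b,S \right)} = -1 + 2 S b$ ($R{\left(b,S \right)} = 2 S b - 1 = -1 + 2 S b$)
$\frac{-302 + \left(1 + 55\right)}{-115 + R{\left(0,17 \right)}} = \frac{-302 + \left(1 + 55\right)}{-115 - \left(1 - 0\right)} = \frac{-302 + 56}{-115 + \left(-1 + 0\right)} = - \frac{246}{-115 - 1} = - \frac{246}{-116} = \left(-246\right) \left(- \frac{1}{116}\right) = \frac{123}{58}$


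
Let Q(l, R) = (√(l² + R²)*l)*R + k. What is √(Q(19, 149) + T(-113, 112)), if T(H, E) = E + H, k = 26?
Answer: √(25 + 2831*√22562) ≈ 652.12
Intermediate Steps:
Q(l, R) = 26 + R*l*√(R² + l²) (Q(l, R) = (√(l² + R²)*l)*R + 26 = (√(R² + l²)*l)*R + 26 = (l*√(R² + l²))*R + 26 = R*l*√(R² + l²) + 26 = 26 + R*l*√(R² + l²))
√(Q(19, 149) + T(-113, 112)) = √((26 + 149*19*√(149² + 19²)) + (112 - 113)) = √((26 + 149*19*√(22201 + 361)) - 1) = √((26 + 149*19*√22562) - 1) = √((26 + 2831*√22562) - 1) = √(25 + 2831*√22562)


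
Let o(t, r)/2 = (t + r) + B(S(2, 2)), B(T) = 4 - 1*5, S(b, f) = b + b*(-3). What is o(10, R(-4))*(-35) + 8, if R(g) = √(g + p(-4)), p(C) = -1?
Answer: -622 - 70*I*√5 ≈ -622.0 - 156.52*I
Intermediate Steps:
S(b, f) = -2*b (S(b, f) = b - 3*b = -2*b)
R(g) = √(-1 + g) (R(g) = √(g - 1) = √(-1 + g))
B(T) = -1 (B(T) = 4 - 5 = -1)
o(t, r) = -2 + 2*r + 2*t (o(t, r) = 2*((t + r) - 1) = 2*((r + t) - 1) = 2*(-1 + r + t) = -2 + 2*r + 2*t)
o(10, R(-4))*(-35) + 8 = (-2 + 2*√(-1 - 4) + 2*10)*(-35) + 8 = (-2 + 2*√(-5) + 20)*(-35) + 8 = (-2 + 2*(I*√5) + 20)*(-35) + 8 = (-2 + 2*I*√5 + 20)*(-35) + 8 = (18 + 2*I*√5)*(-35) + 8 = (-630 - 70*I*√5) + 8 = -622 - 70*I*√5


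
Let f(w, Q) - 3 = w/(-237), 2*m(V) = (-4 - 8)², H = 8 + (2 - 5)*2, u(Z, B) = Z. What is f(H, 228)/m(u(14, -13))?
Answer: 709/17064 ≈ 0.041549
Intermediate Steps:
H = 2 (H = 8 - 3*2 = 8 - 6 = 2)
m(V) = 72 (m(V) = (-4 - 8)²/2 = (½)*(-12)² = (½)*144 = 72)
f(w, Q) = 3 - w/237 (f(w, Q) = 3 + w/(-237) = 3 + w*(-1/237) = 3 - w/237)
f(H, 228)/m(u(14, -13)) = (3 - 1/237*2)/72 = (3 - 2/237)*(1/72) = (709/237)*(1/72) = 709/17064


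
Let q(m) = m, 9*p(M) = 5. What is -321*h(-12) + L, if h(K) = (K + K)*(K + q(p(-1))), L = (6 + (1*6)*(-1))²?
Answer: -88168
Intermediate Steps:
p(M) = 5/9 (p(M) = (⅑)*5 = 5/9)
L = 0 (L = (6 + 6*(-1))² = (6 - 6)² = 0² = 0)
h(K) = 2*K*(5/9 + K) (h(K) = (K + K)*(K + 5/9) = (2*K)*(5/9 + K) = 2*K*(5/9 + K))
-321*h(-12) + L = -214*(-12)*(5 + 9*(-12))/3 + 0 = -214*(-12)*(5 - 108)/3 + 0 = -214*(-12)*(-103)/3 + 0 = -321*824/3 + 0 = -88168 + 0 = -88168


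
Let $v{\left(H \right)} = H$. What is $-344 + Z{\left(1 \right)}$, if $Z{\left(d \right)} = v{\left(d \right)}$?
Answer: $-343$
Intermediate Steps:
$Z{\left(d \right)} = d$
$-344 + Z{\left(1 \right)} = -344 + 1 = -343$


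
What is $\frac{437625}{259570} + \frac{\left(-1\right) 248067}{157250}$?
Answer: $\frac{221289003}{2040869125} \approx 0.10843$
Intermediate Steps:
$\frac{437625}{259570} + \frac{\left(-1\right) 248067}{157250} = 437625 \cdot \frac{1}{259570} - \frac{248067}{157250} = \frac{87525}{51914} - \frac{248067}{157250} = \frac{221289003}{2040869125}$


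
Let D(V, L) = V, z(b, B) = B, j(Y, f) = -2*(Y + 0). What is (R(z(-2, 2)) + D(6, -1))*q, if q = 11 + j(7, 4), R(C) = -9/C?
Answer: -9/2 ≈ -4.5000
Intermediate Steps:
j(Y, f) = -2*Y
q = -3 (q = 11 - 2*7 = 11 - 14 = -3)
(R(z(-2, 2)) + D(6, -1))*q = (-9/2 + 6)*(-3) = (3/2)*(-3) = -9/2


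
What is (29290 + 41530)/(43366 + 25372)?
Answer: 35410/34369 ≈ 1.0303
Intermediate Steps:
(29290 + 41530)/(43366 + 25372) = 70820/68738 = 70820*(1/68738) = 35410/34369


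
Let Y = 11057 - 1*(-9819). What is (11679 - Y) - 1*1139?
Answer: -10336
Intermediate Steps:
Y = 20876 (Y = 11057 + 9819 = 20876)
(11679 - Y) - 1*1139 = (11679 - 1*20876) - 1*1139 = (11679 - 20876) - 1139 = -9197 - 1139 = -10336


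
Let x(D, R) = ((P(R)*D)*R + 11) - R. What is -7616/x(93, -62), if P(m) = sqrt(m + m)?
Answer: -555968/4122603073 - 87827712*I*sqrt(31)/4122603073 ≈ -0.00013486 - 0.11862*I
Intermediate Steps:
P(m) = sqrt(2)*sqrt(m) (P(m) = sqrt(2*m) = sqrt(2)*sqrt(m))
x(D, R) = 11 - R + D*sqrt(2)*R**(3/2) (x(D, R) = (((sqrt(2)*sqrt(R))*D)*R + 11) - R = ((D*sqrt(2)*sqrt(R))*R + 11) - R = (D*sqrt(2)*R**(3/2) + 11) - R = (11 + D*sqrt(2)*R**(3/2)) - R = 11 - R + D*sqrt(2)*R**(3/2))
-7616/x(93, -62) = -7616/(11 - 1*(-62) + 93*sqrt(2)*(-62)**(3/2)) = -7616/(11 + 62 + 93*sqrt(2)*(-62*I*sqrt(62))) = -7616/(11 + 62 - 11532*I*sqrt(31)) = -7616/(73 - 11532*I*sqrt(31))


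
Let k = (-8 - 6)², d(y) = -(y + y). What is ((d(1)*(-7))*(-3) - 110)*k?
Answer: -29792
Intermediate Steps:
d(y) = -2*y
k = 196 (k = (-14)² = 196)
((d(1)*(-7))*(-3) - 110)*k = ((-2*1*(-7))*(-3) - 110)*196 = (-2*(-7)*(-3) - 110)*196 = (14*(-3) - 110)*196 = (-42 - 110)*196 = -152*196 = -29792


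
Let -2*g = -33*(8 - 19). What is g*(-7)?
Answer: 2541/2 ≈ 1270.5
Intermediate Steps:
g = -363/2 (g = -(-33)*(8 - 19)/2 = -(-33)*(-11)/2 = -½*363 = -363/2 ≈ -181.50)
g*(-7) = -363/2*(-7) = 2541/2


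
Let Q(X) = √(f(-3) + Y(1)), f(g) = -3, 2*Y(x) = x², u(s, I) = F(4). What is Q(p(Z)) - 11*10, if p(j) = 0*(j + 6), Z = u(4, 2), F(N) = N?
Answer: -110 + I*√10/2 ≈ -110.0 + 1.5811*I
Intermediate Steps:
u(s, I) = 4
Z = 4
Y(x) = x²/2
p(j) = 0 (p(j) = 0*(6 + j) = 0)
Q(X) = I*√10/2 (Q(X) = √(-3 + (½)*1²) = √(-3 + (½)*1) = √(-3 + ½) = √(-5/2) = I*√10/2)
Q(p(Z)) - 11*10 = I*√10/2 - 11*10 = I*√10/2 - 110 = -110 + I*√10/2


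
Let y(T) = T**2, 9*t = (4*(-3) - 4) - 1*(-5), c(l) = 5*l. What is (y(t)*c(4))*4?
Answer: 9680/81 ≈ 119.51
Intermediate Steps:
t = -11/9 (t = ((4*(-3) - 4) - 1*(-5))/9 = ((-12 - 4) + 5)/9 = (-16 + 5)/9 = (1/9)*(-11) = -11/9 ≈ -1.2222)
(y(t)*c(4))*4 = ((-11/9)**2*(5*4))*4 = ((121/81)*20)*4 = (2420/81)*4 = 9680/81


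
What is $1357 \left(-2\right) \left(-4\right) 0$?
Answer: $0$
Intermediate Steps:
$1357 \left(-2\right) \left(-4\right) 0 = 1357 \cdot 8 \cdot 0 = 1357 \cdot 0 = 0$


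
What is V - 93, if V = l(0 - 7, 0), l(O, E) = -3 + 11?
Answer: -85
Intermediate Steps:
l(O, E) = 8
V = 8
V - 93 = 8 - 93 = -85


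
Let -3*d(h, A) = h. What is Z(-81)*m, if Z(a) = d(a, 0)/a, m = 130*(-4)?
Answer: 520/3 ≈ 173.33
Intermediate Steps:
m = -520
d(h, A) = -h/3
Z(a) = -1/3 (Z(a) = (-a/3)/a = -1/3)
Z(-81)*m = -1/3*(-520) = 520/3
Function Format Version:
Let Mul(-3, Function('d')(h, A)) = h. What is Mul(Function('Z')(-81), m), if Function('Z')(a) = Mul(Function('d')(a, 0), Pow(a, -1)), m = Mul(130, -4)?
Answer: Rational(520, 3) ≈ 173.33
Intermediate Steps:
m = -520
Function('d')(h, A) = Mul(Rational(-1, 3), h)
Function('Z')(a) = Rational(-1, 3) (Function('Z')(a) = Mul(Mul(Rational(-1, 3), a), Pow(a, -1)) = Rational(-1, 3))
Mul(Function('Z')(-81), m) = Mul(Rational(-1, 3), -520) = Rational(520, 3)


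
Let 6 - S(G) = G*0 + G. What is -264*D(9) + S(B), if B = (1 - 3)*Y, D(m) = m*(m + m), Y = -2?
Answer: -42766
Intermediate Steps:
D(m) = 2*m**2 (D(m) = m*(2*m) = 2*m**2)
B = 4 (B = (1 - 3)*(-2) = -2*(-2) = 4)
S(G) = 6 - G (S(G) = 6 - (G*0 + G) = 6 - (0 + G) = 6 - G)
-264*D(9) + S(B) = -528*9**2 + (6 - 1*4) = -528*81 + (6 - 4) = -264*162 + 2 = -42768 + 2 = -42766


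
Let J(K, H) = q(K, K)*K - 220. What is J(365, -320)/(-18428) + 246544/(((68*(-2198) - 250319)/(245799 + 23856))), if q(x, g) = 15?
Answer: -408376374190875/2455733708 ≈ -1.6630e+5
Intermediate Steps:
J(K, H) = -220 + 15*K (J(K, H) = 15*K - 220 = -220 + 15*K)
J(365, -320)/(-18428) + 246544/(((68*(-2198) - 250319)/(245799 + 23856))) = (-220 + 15*365)/(-18428) + 246544/(((68*(-2198) - 250319)/(245799 + 23856))) = (-220 + 5475)*(-1/18428) + 246544/(((-149464 - 250319)/269655)) = 5255*(-1/18428) + 246544/((-399783*1/269655)) = -5255/18428 + 246544/(-133261/89885) = -5255/18428 + 246544*(-89885/133261) = -5255/18428 - 22160607440/133261 = -408376374190875/2455733708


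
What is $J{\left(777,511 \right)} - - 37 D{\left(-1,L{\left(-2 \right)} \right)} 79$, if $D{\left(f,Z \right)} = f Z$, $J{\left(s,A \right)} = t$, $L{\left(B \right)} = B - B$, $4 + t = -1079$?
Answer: $-1083$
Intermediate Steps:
$t = -1083$ ($t = -4 - 1079 = -1083$)
$L{\left(B \right)} = 0$
$J{\left(s,A \right)} = -1083$
$D{\left(f,Z \right)} = Z f$
$J{\left(777,511 \right)} - - 37 D{\left(-1,L{\left(-2 \right)} \right)} 79 = -1083 - - 37 \cdot 0 \left(-1\right) 79 = -1083 - \left(-37\right) 0 \cdot 79 = -1083 - 0 \cdot 79 = -1083 - 0 = -1083 + 0 = -1083$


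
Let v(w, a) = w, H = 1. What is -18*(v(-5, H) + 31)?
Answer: -468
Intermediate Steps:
-18*(v(-5, H) + 31) = -18*(-5 + 31) = -18*26 = -468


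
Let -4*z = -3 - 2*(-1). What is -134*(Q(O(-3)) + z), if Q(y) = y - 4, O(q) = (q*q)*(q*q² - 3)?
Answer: 73365/2 ≈ 36683.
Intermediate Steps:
z = ¼ (z = -(-3 - 2*(-1))/4 = -(-3 + 2)/4 = -¼*(-1) = ¼ ≈ 0.25000)
O(q) = q²*(-3 + q³) (O(q) = q²*(q³ - 3) = q²*(-3 + q³))
Q(y) = -4 + y
-134*(Q(O(-3)) + z) = -134*((-4 + (-3)²*(-3 + (-3)³)) + ¼) = -134*((-4 + 9*(-3 - 27)) + ¼) = -134*((-4 + 9*(-30)) + ¼) = -134*((-4 - 270) + ¼) = -134*(-274 + ¼) = -134*(-1095/4) = 73365/2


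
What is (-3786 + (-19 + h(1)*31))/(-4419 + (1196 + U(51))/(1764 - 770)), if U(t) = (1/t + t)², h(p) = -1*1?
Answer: 708397956/815355349 ≈ 0.86882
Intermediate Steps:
h(p) = -1
U(t) = (t + 1/t)² (U(t) = (1/t + t)² = (t + 1/t)²)
(-3786 + (-19 + h(1)*31))/(-4419 + (1196 + U(51))/(1764 - 770)) = (-3786 + (-19 - 1*31))/(-4419 + (1196 + (1 + 51²)²/51²)/(1764 - 770)) = (-3786 + (-19 - 31))/(-4419 + (1196 + (1 + 2601)²/2601)/994) = (-3786 - 50)/(-4419 + (1196 + (1/2601)*2602²)*(1/994)) = -3836/(-4419 + (1196 + (1/2601)*6770404)*(1/994)) = -3836/(-4419 + (1196 + 6770404/2601)*(1/994)) = -3836/(-4419 + (9881200/2601)*(1/994)) = -3836/(-4419 + 705800/184671) = -3836/(-815355349/184671) = -3836*(-184671/815355349) = 708397956/815355349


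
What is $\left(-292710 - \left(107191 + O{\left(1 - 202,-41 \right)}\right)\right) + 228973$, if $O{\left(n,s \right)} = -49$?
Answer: $-170879$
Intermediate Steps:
$\left(-292710 - \left(107191 + O{\left(1 - 202,-41 \right)}\right)\right) + 228973 = \left(-292710 - 107142\right) + 228973 = -399852 + 228973 = -170879$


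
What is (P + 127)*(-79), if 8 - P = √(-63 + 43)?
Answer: -10665 + 158*I*√5 ≈ -10665.0 + 353.3*I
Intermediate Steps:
P = 8 - 2*I*√5 (P = 8 - √(-63 + 43) = 8 - √(-20) = 8 - 2*I*√5 ≈ 8.0 - 4.4721*I)
(P + 127)*(-79) = ((8 - 2*I*√5) + 127)*(-79) = (135 - 2*I*√5)*(-79) = -10665 + 158*I*√5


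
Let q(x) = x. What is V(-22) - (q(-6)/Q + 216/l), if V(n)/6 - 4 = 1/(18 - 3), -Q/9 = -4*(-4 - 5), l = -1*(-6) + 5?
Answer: 14093/2970 ≈ 4.7451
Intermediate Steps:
l = 11 (l = 6 + 5 = 11)
Q = -324 (Q = -(-36)*(-4 - 5) = -(-36)*(-9) = -9*36 = -324)
V(n) = 122/5 (V(n) = 24 + 6/(18 - 3) = 24 + 6/15 = 24 + 6*(1/15) = 24 + ⅖ = 122/5)
V(-22) - (q(-6)/Q + 216/l) = 122/5 - (-6/(-324) + 216/11) = 122/5 - (-6*(-1/324) + 216*(1/11)) = 122/5 - (1/54 + 216/11) = 122/5 - 1*11675/594 = 122/5 - 11675/594 = 14093/2970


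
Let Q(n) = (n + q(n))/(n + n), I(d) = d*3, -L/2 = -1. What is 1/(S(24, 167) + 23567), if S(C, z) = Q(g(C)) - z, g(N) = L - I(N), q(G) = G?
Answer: 1/23401 ≈ 4.2733e-5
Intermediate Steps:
L = 2 (L = -2*(-1) = 2)
I(d) = 3*d
g(N) = 2 - 3*N
Q(n) = 1 (Q(n) = (n + n)/(n + n) = (2*n)/((2*n)) = (2*n)*(1/(2*n)) = 1)
S(C, z) = 1 - z
1/(S(24, 167) + 23567) = 1/((1 - 1*167) + 23567) = 1/((1 - 167) + 23567) = 1/(-166 + 23567) = 1/23401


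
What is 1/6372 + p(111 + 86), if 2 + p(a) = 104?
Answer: 649945/6372 ≈ 102.00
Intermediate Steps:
p(a) = 102 (p(a) = -2 + 104 = 102)
1/6372 + p(111 + 86) = 1/6372 + 102 = 649945/6372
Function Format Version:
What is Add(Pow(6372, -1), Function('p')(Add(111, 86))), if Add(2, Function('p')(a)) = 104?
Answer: Rational(649945, 6372) ≈ 102.00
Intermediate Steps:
Function('p')(a) = 102 (Function('p')(a) = Add(-2, 104) = 102)
Add(Pow(6372, -1), Function('p')(Add(111, 86))) = Add(Pow(6372, -1), 102) = Add(Rational(1, 6372), 102) = Rational(649945, 6372)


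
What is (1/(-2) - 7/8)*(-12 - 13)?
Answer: 275/8 ≈ 34.375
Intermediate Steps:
(1/(-2) - 7/8)*(-12 - 13) = (1*(-½) - 7*⅛)*(-25) = (-½ - 7/8)*(-25) = -11/8*(-25) = 275/8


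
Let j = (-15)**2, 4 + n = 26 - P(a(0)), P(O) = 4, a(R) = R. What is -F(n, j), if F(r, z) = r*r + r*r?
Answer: -648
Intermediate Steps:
n = 18 (n = -4 + (26 - 1*4) = -4 + (26 - 4) = -4 + 22 = 18)
j = 225
F(r, z) = 2*r**2 (F(r, z) = r**2 + r**2 = 2*r**2)
-F(n, j) = -2*18**2 = -2*324 = -1*648 = -648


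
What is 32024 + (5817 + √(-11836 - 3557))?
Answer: 37841 + I*√15393 ≈ 37841.0 + 124.07*I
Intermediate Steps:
32024 + (5817 + √(-11836 - 3557)) = 32024 + (5817 + √(-15393)) = 32024 + (5817 + I*√15393) = 37841 + I*√15393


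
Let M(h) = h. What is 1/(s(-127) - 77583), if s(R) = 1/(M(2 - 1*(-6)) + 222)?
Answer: -230/17844089 ≈ -1.2889e-5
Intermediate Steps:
s(R) = 1/230 (s(R) = 1/((2 - 1*(-6)) + 222) = 1/((2 + 6) + 222) = 1/(8 + 222) = 1/230)
1/(s(-127) - 77583) = 1/(1/230 - 77583) = 1/(-17844089/230) = -230/17844089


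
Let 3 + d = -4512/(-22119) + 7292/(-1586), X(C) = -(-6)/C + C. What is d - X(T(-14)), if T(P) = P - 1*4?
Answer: 191884436/17540367 ≈ 10.940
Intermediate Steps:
T(P) = -4 + P (T(P) = P - 4 = -4 + P)
X(C) = C + 6/C (X(C) = 6/C + C = C + 6/C)
d = -43229653/5846789 (d = -3 + (-4512/(-22119) + 7292/(-1586)) = -3 + (-4512*(-1/22119) + 7292*(-1/1586)) = -3 + (1504/7373 - 3646/793) = -3 - 25689286/5846789 = -43229653/5846789 ≈ -7.3937)
d - X(T(-14)) = -43229653/5846789 - ((-4 - 14) + 6/(-4 - 14)) = -43229653/5846789 - (-18 + 6/(-18)) = -43229653/5846789 - (-18 + 6*(-1/18)) = -43229653/5846789 - (-18 - 1/3) = -43229653/5846789 - 1*(-55/3) = -43229653/5846789 + 55/3 = 191884436/17540367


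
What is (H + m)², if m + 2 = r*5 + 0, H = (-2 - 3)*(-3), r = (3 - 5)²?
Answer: 1089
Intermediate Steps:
r = 4 (r = (-2)² = 4)
H = 15 (H = -5*(-3) = 15)
m = 18 (m = -2 + (4*5 + 0) = -2 + (20 + 0) = -2 + 20 = 18)
(H + m)² = (15 + 18)² = 33² = 1089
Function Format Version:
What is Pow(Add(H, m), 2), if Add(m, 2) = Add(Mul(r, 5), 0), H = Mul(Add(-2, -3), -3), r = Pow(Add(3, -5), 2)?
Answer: 1089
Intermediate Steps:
r = 4 (r = Pow(-2, 2) = 4)
H = 15 (H = Mul(-5, -3) = 15)
m = 18 (m = Add(-2, Add(Mul(4, 5), 0)) = Add(-2, Add(20, 0)) = Add(-2, 20) = 18)
Pow(Add(H, m), 2) = Pow(Add(15, 18), 2) = Pow(33, 2) = 1089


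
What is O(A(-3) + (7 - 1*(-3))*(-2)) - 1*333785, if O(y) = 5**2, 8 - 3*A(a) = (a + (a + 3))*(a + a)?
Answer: -333760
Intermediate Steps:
A(a) = 8/3 - 2*a*(3 + 2*a)/3 (A(a) = 8/3 - (a + (a + 3))*(a + a)/3 = 8/3 - (a + (3 + a))*2*a/3 = 8/3 - (3 + 2*a)*2*a/3 = 8/3 - 2*a*(3 + 2*a)/3)
O(y) = 25
O(A(-3) + (7 - 1*(-3))*(-2)) - 1*333785 = 25 - 1*333785 = 25 - 333785 = -333760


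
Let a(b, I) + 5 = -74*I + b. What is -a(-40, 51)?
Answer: 3819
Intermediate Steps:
a(b, I) = -5 + b - 74*I (a(b, I) = -5 + (-74*I + b) = -5 + (b - 74*I) = -5 + b - 74*I)
-a(-40, 51) = -(-5 - 40 - 74*51) = -(-5 - 40 - 3774) = -1*(-3819) = 3819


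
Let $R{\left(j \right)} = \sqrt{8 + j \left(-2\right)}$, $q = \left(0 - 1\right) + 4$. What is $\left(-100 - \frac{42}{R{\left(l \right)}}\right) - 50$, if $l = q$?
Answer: $-150 - 21 \sqrt{2} \approx -179.7$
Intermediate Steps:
$q = 3$ ($q = -1 + 4 = 3$)
$l = 3$
$R{\left(j \right)} = \sqrt{8 - 2 j}$
$\left(-100 - \frac{42}{R{\left(l \right)}}\right) - 50 = \left(-100 - \frac{42}{\sqrt{8 - 6}}\right) - 50 = \left(-100 - \frac{42}{\sqrt{2}}\right) - 50 = \left(-100 - 42 \frac{\sqrt{2}}{2}\right) - 50 = \left(-100 - 21 \sqrt{2}\right) - 50 = -150 - 21 \sqrt{2}$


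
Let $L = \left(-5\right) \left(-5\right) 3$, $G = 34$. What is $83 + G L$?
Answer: $2633$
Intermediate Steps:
$L = 75$ ($L = 25 \cdot 3 = 75$)
$83 + G L = 83 + 34 \cdot 75 = 83 + 2550 = 2633$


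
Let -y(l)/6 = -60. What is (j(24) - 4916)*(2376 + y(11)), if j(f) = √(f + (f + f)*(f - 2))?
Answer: -13450176 + 16416*√30 ≈ -1.3360e+7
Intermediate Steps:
y(l) = 360 (y(l) = -6*(-60) = 360)
j(f) = √(f + 2*f*(-2 + f)) (j(f) = √(f + (2*f)*(-2 + f)) = √(f + 2*f*(-2 + f)))
(j(24) - 4916)*(2376 + y(11)) = (√(24*(-3 + 2*24)) - 4916)*(2376 + 360) = (√(24*(-3 + 48)) - 4916)*2736 = (√(24*45) - 4916)*2736 = (√1080 - 4916)*2736 = (6*√30 - 4916)*2736 = (-4916 + 6*√30)*2736 = -13450176 + 16416*√30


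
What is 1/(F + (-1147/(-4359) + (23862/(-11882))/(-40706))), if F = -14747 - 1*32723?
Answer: -1054155914214/50040503811736489 ≈ -2.1066e-5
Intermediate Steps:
F = -47470 (F = -14747 - 32723 = -47470)
1/(F + (-1147/(-4359) + (23862/(-11882))/(-40706))) = 1/(-47470 + (-1147/(-4359) + (23862/(-11882))/(-40706))) = 1/(-47470 + (-1147*(-1/4359) + (23862*(-1/11882))*(-1/40706))) = 1/(-47470 + (1147/4359 - 11931/5941*(-1/40706))) = 1/(-47470 + (1147/4359 + 11931/241834346)) = 1/(-47470 + 277436002091/1054155914214) = 1/(-50040503811736489/1054155914214) = -1054155914214/50040503811736489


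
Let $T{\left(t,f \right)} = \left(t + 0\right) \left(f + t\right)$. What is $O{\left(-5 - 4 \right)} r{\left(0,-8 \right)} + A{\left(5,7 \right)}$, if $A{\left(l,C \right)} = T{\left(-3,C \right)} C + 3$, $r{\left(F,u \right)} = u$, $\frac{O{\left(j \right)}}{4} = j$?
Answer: $207$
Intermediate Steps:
$O{\left(j \right)} = 4 j$
$T{\left(t,f \right)} = t \left(f + t\right)$
$A{\left(l,C \right)} = 3 + C \left(9 - 3 C\right)$ ($A{\left(l,C \right)} = - 3 \left(C - 3\right) C + 3 = - 3 \left(-3 + C\right) C + 3 = \left(9 - 3 C\right) C + 3 = C \left(9 - 3 C\right) + 3 = 3 + C \left(9 - 3 C\right)$)
$O{\left(-5 - 4 \right)} r{\left(0,-8 \right)} + A{\left(5,7 \right)} = 4 \left(-5 - 4\right) \left(-8\right) + \left(3 + 3 \cdot 7 \left(3 - 7\right)\right) = 4 \left(-9\right) \left(-8\right) + \left(3 + 3 \cdot 7 \left(-4\right)\right) = \left(-36\right) \left(-8\right) + \left(3 - 84\right) = 288 - 81 = 207$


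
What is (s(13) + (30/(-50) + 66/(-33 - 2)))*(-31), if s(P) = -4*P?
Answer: 59117/35 ≈ 1689.1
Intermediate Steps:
(s(13) + (30/(-50) + 66/(-33 - 2)))*(-31) = (-4*13 + (30/(-50) + 66/(-33 - 2)))*(-31) = (-52 + (30*(-1/50) + 66/(-35)))*(-31) = (-52 + (-⅗ + 66*(-1/35)))*(-31) = (-52 + (-⅗ - 66/35))*(-31) = (-52 - 87/35)*(-31) = -1907/35*(-31) = 59117/35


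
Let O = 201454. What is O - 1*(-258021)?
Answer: 459475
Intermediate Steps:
O - 1*(-258021) = 201454 - 1*(-258021) = 201454 + 258021 = 459475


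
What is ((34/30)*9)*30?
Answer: 306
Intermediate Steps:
((34/30)*9)*30 = ((34*(1/30))*9)*30 = ((17/15)*9)*30 = (51/5)*30 = 306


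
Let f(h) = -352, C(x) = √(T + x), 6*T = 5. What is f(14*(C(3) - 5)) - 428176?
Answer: -428528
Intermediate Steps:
T = ⅚ (T = (⅙)*5 = ⅚ ≈ 0.83333)
C(x) = √(⅚ + x)
f(14*(C(3) - 5)) - 428176 = -352 - 428176 = -428528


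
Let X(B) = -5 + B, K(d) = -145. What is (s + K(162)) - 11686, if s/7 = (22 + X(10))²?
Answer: -6728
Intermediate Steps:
s = 5103 (s = 7*(22 + (-5 + 10))² = 7*(22 + 5)² = 7*27² = 7*729 = 5103)
(s + K(162)) - 11686 = (5103 - 145) - 11686 = 4958 - 11686 = -6728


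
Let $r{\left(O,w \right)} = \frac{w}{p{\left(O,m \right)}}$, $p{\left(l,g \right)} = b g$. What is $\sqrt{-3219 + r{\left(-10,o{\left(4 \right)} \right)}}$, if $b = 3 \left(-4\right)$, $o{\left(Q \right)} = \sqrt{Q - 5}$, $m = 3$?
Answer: $\frac{\sqrt{-115884 - i}}{6} \approx 0.0002448 - 56.736 i$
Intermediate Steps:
$o{\left(Q \right)} = \sqrt{-5 + Q}$
$b = -12$
$p{\left(l,g \right)} = - 12 g$
$r{\left(O,w \right)} = - \frac{w}{36}$ ($r{\left(O,w \right)} = \frac{w}{\left(-12\right) 3} = \frac{w}{-36} = w \left(- \frac{1}{36}\right) = - \frac{w}{36}$)
$\sqrt{-3219 + r{\left(-10,o{\left(4 \right)} \right)}} = \sqrt{-3219 - \frac{\sqrt{-5 + 4}}{36}} = \sqrt{-3219 - \frac{\sqrt{-1}}{36}} = \sqrt{-3219 - \frac{i}{36}}$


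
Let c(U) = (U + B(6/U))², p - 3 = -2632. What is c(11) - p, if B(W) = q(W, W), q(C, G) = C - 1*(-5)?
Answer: 351233/121 ≈ 2902.8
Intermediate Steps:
q(C, G) = 5 + C (q(C, G) = C + 5 = 5 + C)
B(W) = 5 + W
p = -2629 (p = 3 - 2632 = -2629)
c(U) = (5 + U + 6/U)² (c(U) = (U + (5 + 6/U))² = (5 + U + 6/U)²)
c(11) - p = (5 + 11 + 6/11)² - 1*(-2629) = (5 + 11 + 6*(1/11))² + 2629 = (5 + 11 + 6/11)² + 2629 = (182/11)² + 2629 = 33124/121 + 2629 = 351233/121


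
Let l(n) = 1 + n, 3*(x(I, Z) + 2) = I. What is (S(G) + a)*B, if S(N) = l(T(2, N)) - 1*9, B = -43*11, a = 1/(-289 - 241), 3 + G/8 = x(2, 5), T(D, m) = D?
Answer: 1504613/530 ≈ 2838.9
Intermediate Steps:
x(I, Z) = -2 + I/3
G = -104/3 (G = -24 + 8*(-2 + (1/3)*2) = -24 + 8*(-2 + 2/3) = -24 + 8*(-4/3) = -24 - 32/3 = -104/3 ≈ -34.667)
a = -1/530 (a = 1/(-530) = -1/530 ≈ -0.0018868)
B = -473
S(N) = -6 (S(N) = (1 + 2) - 1*9 = 3 - 9 = -6)
(S(G) + a)*B = (-6 - 1/530)*(-473) = -3181/530*(-473) = 1504613/530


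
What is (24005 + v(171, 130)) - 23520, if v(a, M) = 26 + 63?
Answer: 574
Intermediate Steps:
v(a, M) = 89
(24005 + v(171, 130)) - 23520 = (24005 + 89) - 23520 = 24094 - 23520 = 574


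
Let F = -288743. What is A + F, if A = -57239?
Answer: -345982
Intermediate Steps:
A + F = -57239 - 288743 = -345982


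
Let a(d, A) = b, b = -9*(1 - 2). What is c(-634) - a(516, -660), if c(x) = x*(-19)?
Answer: 12037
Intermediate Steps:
c(x) = -19*x
b = 9 (b = -9*(-1) = 9)
a(d, A) = 9
c(-634) - a(516, -660) = -19*(-634) - 1*9 = 12046 - 9 = 12037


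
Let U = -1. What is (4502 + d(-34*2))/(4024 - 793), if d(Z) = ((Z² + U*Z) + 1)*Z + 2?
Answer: -314620/3231 ≈ -97.375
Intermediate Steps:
d(Z) = 2 + Z*(1 + Z² - Z) (d(Z) = ((Z² - Z) + 1)*Z + 2 = (1 + Z² - Z)*Z + 2 = Z*(1 + Z² - Z) + 2 = 2 + Z*(1 + Z² - Z))
(4502 + d(-34*2))/(4024 - 793) = (4502 + (2 - 34*2 + (-34*2)³ - (-34*2)²))/(4024 - 793) = (4502 + (2 - 68 + (-68)³ - 1*(-68)²))/3231 = (4502 + (2 - 68 - 314432 - 1*4624))*(1/3231) = (4502 + (2 - 68 - 314432 - 4624))*(1/3231) = (4502 - 319122)*(1/3231) = -314620*1/3231 = -314620/3231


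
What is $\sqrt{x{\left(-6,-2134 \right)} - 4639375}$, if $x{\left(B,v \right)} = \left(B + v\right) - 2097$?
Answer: $2 i \sqrt{1160903} \approx 2154.9 i$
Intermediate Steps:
$x{\left(B,v \right)} = -2097 + B + v$
$\sqrt{x{\left(-6,-2134 \right)} - 4639375} = \sqrt{\left(-2097 - 6 - 2134\right) - 4639375} = \sqrt{-4237 - 4639375} = \sqrt{-4643612} = 2 i \sqrt{1160903}$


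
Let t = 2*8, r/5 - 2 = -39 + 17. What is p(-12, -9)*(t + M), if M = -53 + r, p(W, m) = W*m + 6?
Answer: -15618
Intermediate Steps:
p(W, m) = 6 + W*m
r = -100 (r = 10 + 5*(-39 + 17) = 10 + 5*(-22) = 10 - 110 = -100)
t = 16
M = -153 (M = -53 - 100 = -153)
p(-12, -9)*(t + M) = (6 - 12*(-9))*(16 - 153) = (6 + 108)*(-137) = 114*(-137) = -15618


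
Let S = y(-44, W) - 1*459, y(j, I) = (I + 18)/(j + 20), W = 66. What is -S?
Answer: 925/2 ≈ 462.50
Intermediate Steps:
y(j, I) = (18 + I)/(20 + j)
S = -925/2 (S = (18 + 66)/(20 - 44) - 1*459 = 84/(-24) - 459 = -1/24*84 - 459 = -7/2 - 459 = -925/2 ≈ -462.50)
-S = -1*(-925/2) = 925/2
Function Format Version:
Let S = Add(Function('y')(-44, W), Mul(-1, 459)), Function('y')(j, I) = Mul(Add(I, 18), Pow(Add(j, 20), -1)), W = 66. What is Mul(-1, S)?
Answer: Rational(925, 2) ≈ 462.50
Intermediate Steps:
Function('y')(j, I) = Mul(Pow(Add(20, j), -1), Add(18, I)) (Function('y')(j, I) = Mul(Add(18, I), Pow(Add(20, j), -1)) = Mul(Pow(Add(20, j), -1), Add(18, I)))
S = Rational(-925, 2) (S = Add(Mul(Pow(Add(20, -44), -1), Add(18, 66)), Mul(-1, 459)) = Add(Mul(Pow(-24, -1), 84), -459) = Add(Mul(Rational(-1, 24), 84), -459) = Add(Rational(-7, 2), -459) = Rational(-925, 2) ≈ -462.50)
Mul(-1, S) = Mul(-1, Rational(-925, 2)) = Rational(925, 2)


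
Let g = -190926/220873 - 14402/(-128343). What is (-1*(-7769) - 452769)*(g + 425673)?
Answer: -5369701751232114875000/28347503439 ≈ -1.8942e+11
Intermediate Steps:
g = -21323002672/28347503439 (g = -190926*1/220873 - 14402*(-1/128343) = -190926/220873 + 14402/128343 = -21323002672/28347503439 ≈ -0.75220)
(-1*(-7769) - 452769)*(g + 425673) = (-1*(-7769) - 452769)*(-21323002672/28347503439 + 425673) = (7769 - 452769)*(12066745508386775/28347503439) = -445000*12066745508386775/28347503439 = -5369701751232114875000/28347503439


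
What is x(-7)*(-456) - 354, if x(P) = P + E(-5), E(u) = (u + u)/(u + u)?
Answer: 2382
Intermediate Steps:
E(u) = 1 (E(u) = (2*u)/((2*u)) = (2*u)*(1/(2*u)) = 1)
x(P) = 1 + P (x(P) = P + 1 = 1 + P)
x(-7)*(-456) - 354 = (1 - 7)*(-456) - 354 = -6*(-456) - 354 = 2736 - 354 = 2382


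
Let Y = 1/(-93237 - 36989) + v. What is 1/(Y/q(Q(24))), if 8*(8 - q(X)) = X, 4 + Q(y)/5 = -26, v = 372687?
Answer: 6967091/97067074522 ≈ 7.1776e-5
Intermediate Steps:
Q(y) = -150 (Q(y) = -20 + 5*(-26) = -20 - 130 = -150)
q(X) = 8 - X/8
Y = 48533537261/130226 (Y = 1/(-93237 - 36989) + 372687 = 1/(-130226) + 372687 = -1/130226 + 372687 = 48533537261/130226 ≈ 3.7269e+5)
1/(Y/q(Q(24))) = 1/(48533537261/(130226*(8 - ⅛*(-150)))) = 1/(48533537261/(130226*(8 + 75/4))) = 1/(48533537261/(130226*(107/4))) = 1/((48533537261/130226)*(4/107)) = 1/(97067074522/6967091) = 6967091/97067074522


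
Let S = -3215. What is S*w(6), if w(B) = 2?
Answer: -6430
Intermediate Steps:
S*w(6) = -3215*2 = -6430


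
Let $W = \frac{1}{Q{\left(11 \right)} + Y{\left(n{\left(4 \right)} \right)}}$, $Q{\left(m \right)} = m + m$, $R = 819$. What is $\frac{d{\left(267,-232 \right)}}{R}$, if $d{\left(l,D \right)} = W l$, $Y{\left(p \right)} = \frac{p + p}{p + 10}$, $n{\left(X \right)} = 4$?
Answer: $\frac{89}{6162} \approx 0.014443$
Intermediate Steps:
$Q{\left(m \right)} = 2 m$
$Y{\left(p \right)} = \frac{2 p}{10 + p}$
$W = \frac{7}{158}$ ($W = \frac{1}{2 \cdot 11 + 2 \cdot 4 \frac{1}{10 + 4}} = \frac{1}{22 + 2 \cdot 4 \cdot \frac{1}{14}} = \frac{1}{22 + \frac{4}{7}} = \frac{1}{\frac{158}{7}} = \frac{7}{158} \approx 0.044304$)
$d{\left(l,D \right)} = \frac{7 l}{158}$
$\frac{d{\left(267,-232 \right)}}{R} = \frac{\frac{7}{158} \cdot 267}{819} = \frac{1869}{158} \cdot \frac{1}{819} = \frac{89}{6162}$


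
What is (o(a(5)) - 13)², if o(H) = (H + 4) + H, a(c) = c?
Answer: 1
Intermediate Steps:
o(H) = 4 + 2*H (o(H) = (4 + H) + H = 4 + 2*H)
(o(a(5)) - 13)² = ((4 + 2*5) - 13)² = ((4 + 10) - 13)² = (14 - 13)² = 1² = 1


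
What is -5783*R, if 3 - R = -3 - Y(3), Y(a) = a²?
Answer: -86745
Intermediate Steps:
R = 15 (R = 3 - (-3 - 1*3²) = 3 - (-3 - 1*9) = 3 - (-3 - 9) = 3 - 1*(-12) = 3 + 12 = 15)
-5783*R = -5783*15 = -86745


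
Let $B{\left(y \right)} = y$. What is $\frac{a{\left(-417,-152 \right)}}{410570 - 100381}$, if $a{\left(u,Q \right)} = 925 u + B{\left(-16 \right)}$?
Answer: $- \frac{385741}{310189} \approx -1.2436$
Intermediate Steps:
$a{\left(u,Q \right)} = -16 + 925 u$ ($a{\left(u,Q \right)} = 925 u - 16 = -16 + 925 u$)
$\frac{a{\left(-417,-152 \right)}}{410570 - 100381} = \frac{-16 + 925 \left(-417\right)}{410570 - 100381} = \frac{-16 - 385725}{310189} = \left(-385741\right) \frac{1}{310189} = - \frac{385741}{310189}$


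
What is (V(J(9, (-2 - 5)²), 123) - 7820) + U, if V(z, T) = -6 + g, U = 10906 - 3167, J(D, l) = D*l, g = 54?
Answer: -33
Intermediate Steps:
U = 7739
V(z, T) = 48 (V(z, T) = -6 + 54 = 48)
(V(J(9, (-2 - 5)²), 123) - 7820) + U = (48 - 7820) + 7739 = -7772 + 7739 = -33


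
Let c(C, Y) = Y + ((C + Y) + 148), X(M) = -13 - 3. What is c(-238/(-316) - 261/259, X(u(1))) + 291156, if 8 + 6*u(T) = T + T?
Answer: 11919422367/40922 ≈ 2.9127e+5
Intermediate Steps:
u(T) = -4/3 + T/3 (u(T) = -4/3 + (T + T)/6 = -4/3 + (2*T)/6 = -4/3 + T/3)
X(M) = -16
c(C, Y) = 148 + C + 2*Y (c(C, Y) = Y + (148 + C + Y) = 148 + C + 2*Y)
c(-238/(-316) - 261/259, X(u(1))) + 291156 = (148 + (-238/(-316) - 261/259) + 2*(-16)) + 291156 = (148 + (-238*(-1/316) - 261*1/259) - 32) + 291156 = (148 + (119/158 - 261/259) - 32) + 291156 = (148 - 10417/40922 - 32) + 291156 = 4736535/40922 + 291156 = 11919422367/40922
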